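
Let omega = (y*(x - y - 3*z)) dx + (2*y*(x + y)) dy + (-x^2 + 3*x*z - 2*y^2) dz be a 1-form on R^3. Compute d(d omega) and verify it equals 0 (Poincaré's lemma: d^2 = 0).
d(d omega) = 0

Step 1: d omega = sum_{i<j} (∂f_j/∂x_i - ∂f_i/∂x_j) dx_i ∧ dx_j:
  coeff of dx ∧ dy: -x + 4*y + 3*z
  coeff of dx ∧ dz: -2*x + 3*y + 3*z
  coeff of dy ∧ dz: -4*y
Step 2: Apply d again to each 2-form coefficient. The only possible 3-form in R^3 is dx ∧ dy ∧ dz, with coefficient
  ∂(coeff of dy∧dz)/∂x - ∂(coeff of dx∧dz)/∂y + ∂(coeff of dx∧dy)/∂z
  = ∂/∂x (-4*y) - ∂/∂y (-2*x + 3*y + 3*z) + ∂/∂z (-x + 4*y + 3*z).
Each of these terms simplifies to sums of mixed partials that cancel in pairs. The result is 0 (by equality of mixed partials for smooth functions — Schwarz / Clairaut).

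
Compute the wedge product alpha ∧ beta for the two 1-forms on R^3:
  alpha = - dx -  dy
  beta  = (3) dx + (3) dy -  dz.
alpha ∧ beta = (1) dx ∧ dz + (1) dy ∧ dz

Distribute the wedge, using dx_i ∧ dx_j = -dx_j ∧ dx_i and dx_i ∧ dx_i = 0. For each pair (i, j) with i < j, the coefficient of dx_i ∧ dx_j in alpha ∧ beta is (alpha_i * beta_j - alpha_j * beta_i). Collecting: alpha ∧ beta = (1) dx ∧ dz + (1) dy ∧ dz.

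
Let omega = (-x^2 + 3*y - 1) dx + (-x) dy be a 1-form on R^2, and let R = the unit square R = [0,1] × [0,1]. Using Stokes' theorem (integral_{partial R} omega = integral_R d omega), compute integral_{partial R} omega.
integral_(partial R) omega = -4

Stokes: integral_partial_R omega = integral_R d omega with d omega = (∂Q/∂x - ∂P/∂y) dx ∧ dy.
  ∂Q/∂x = -1
  ∂P/∂y = 3
  integrand = ∂Q/∂x - ∂P/∂y = -4.
Integrating over R: integral_0^1 integral_0^1 (-4) dx dy = -4.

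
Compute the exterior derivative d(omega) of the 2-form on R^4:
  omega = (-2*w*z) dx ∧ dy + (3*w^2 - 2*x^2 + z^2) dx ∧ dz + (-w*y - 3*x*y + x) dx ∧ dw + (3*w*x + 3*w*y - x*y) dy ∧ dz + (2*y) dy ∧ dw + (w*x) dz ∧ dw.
d(omega) = (w - y) dx ∧ dy ∧ dz + (w + 3*x - 2*z) dx ∧ dy ∧ dw + (7*w) dx ∧ dz ∧ dw + (3*x + 3*y) dy ∧ dz ∧ dw

For a 2-form omega = sum_{i<j} g_{ij} dx_i ∧ dx_j, the exterior derivative is
  d(omega) = sum_{i<j} d(g_{ij}) ∧ dx_i ∧ dx_j = sum_{i<j, k} (∂g_{ij}/∂x_k) dx_k ∧ dx_i ∧ dx_j.
Expand each term, using dx_k ∧ dx_i ∧ dx_j = sgn(permutation) dx_{(a)} ∧ dx_{(b)} ∧ dx_{(c)} with (a < b < c) sorted:
  d(-2*w*z) includes (∂/∂z)(-2*w*z) dz = (-2*w) dz, which multiplied by dx ∧ dy gives (-2*w) dx ∧ dy ∧ dz
  d(-2*w*z) includes (∂/∂w)(-2*w*z) dw = (-2*z) dw, which multiplied by dx ∧ dy gives (-2*z) dx ∧ dy ∧ dw
  d(3*w^2 - 2*x^2 + z^2) includes (∂/∂w)(3*w^2 - 2*x^2 + z^2) dw = (6*w) dw, which multiplied by dx ∧ dz gives (6*w) dx ∧ dz ∧ dw
  d(-w*y - 3*x*y + x) includes (∂/∂y)(-w*y - 3*x*y + x) dy = (-w - 3*x) dy, which multiplied by dx ∧ dw gives (w + 3*x) dx ∧ dy ∧ dw
  d(3*w*x + 3*w*y - x*y) includes (∂/∂x)(3*w*x + 3*w*y - x*y) dx = (3*w - y) dx, which multiplied by dy ∧ dz gives (3*w - y) dx ∧ dy ∧ dz
  d(3*w*x + 3*w*y - x*y) includes (∂/∂w)(3*w*x + 3*w*y - x*y) dw = (3*x + 3*y) dw, which multiplied by dy ∧ dz gives (3*x + 3*y) dy ∧ dz ∧ dw
  d(w*x) includes (∂/∂x)(w*x) dx = (w) dx, which multiplied by dz ∧ dw gives (w) dx ∧ dz ∧ dw
Collecting like 3-forms: d(omega) = (w - y) dx ∧ dy ∧ dz + (w + 3*x - 2*z) dx ∧ dy ∧ dw + (7*w) dx ∧ dz ∧ dw + (3*x + 3*y) dy ∧ dz ∧ dw.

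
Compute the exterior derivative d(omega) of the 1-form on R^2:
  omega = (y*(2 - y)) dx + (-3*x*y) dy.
d(omega) = (-y - 2) dx ∧ dy

For a 1-form omega = sum_i f_i dx_i, the exterior derivative is
  d(omega) = sum_{i < j} (∂f_j/∂x_i - ∂f_i/∂x_j) dx_i ∧ dx_j.
  coefficient of dx ∧ dy: ∂f_2/∂x - ∂f_1/∂y = ∂(-3*x*y)/∂x - ∂(y*(2 - y))/∂y = -y - 2
Assembling: d(omega) = (-y - 2) dx ∧ dy.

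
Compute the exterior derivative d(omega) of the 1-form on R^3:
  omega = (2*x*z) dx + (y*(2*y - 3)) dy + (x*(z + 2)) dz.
d(omega) = (-2*x + z + 2) dx ∧ dz

For a 1-form omega = sum_i f_i dx_i, the exterior derivative is
  d(omega) = sum_{i < j} (∂f_j/∂x_i - ∂f_i/∂x_j) dx_i ∧ dx_j.
  coefficient of dx ∧ dz: ∂f_3/∂x - ∂f_1/∂z = ∂(x*(z + 2))/∂x - ∂(2*x*z)/∂z = -2*x + z + 2
Assembling: d(omega) = (-2*x + z + 2) dx ∧ dz.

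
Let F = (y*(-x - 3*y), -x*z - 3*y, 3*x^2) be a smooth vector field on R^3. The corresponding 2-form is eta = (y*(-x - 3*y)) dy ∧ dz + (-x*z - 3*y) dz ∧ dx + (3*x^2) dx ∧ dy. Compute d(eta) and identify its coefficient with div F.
d(eta) = (-y - 3) dx ∧ dy ∧ dz; div F = -y - 3

For a 2-form in R^3 of the form above, applying d gives a 3-form with coefficient ∂P/∂x + ∂Q/∂y + ∂R/∂z:
  ∂P/∂x = -y
  ∂Q/∂y = -3
  ∂R/∂z = 0
Sum = -y - 3, which is exactly div F.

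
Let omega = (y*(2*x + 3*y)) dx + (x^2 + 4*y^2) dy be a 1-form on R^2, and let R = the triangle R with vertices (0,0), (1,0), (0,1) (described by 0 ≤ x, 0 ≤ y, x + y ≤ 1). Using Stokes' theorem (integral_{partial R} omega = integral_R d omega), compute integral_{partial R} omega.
integral_(partial R) omega = -1

Stokes: integral_partial_R omega = integral_R d omega with d omega = (∂Q/∂x - ∂P/∂y) dx ∧ dy.
  ∂Q/∂x = 2*x
  ∂P/∂y = 2*x + 6*y
  integrand = ∂Q/∂x - ∂P/∂y = -6*y.
Integrating over R: integral_0^1 integral_0^{1-x} (-6*y) dy dx = -1.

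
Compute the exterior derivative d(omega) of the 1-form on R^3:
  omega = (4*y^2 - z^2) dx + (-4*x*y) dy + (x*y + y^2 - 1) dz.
d(omega) = (-12*y) dx ∧ dy + (y + 2*z) dx ∧ dz + (x + 2*y) dy ∧ dz

For a 1-form omega = sum_i f_i dx_i, the exterior derivative is
  d(omega) = sum_{i < j} (∂f_j/∂x_i - ∂f_i/∂x_j) dx_i ∧ dx_j.
  coefficient of dx ∧ dy: ∂f_2/∂x - ∂f_1/∂y = ∂(-4*x*y)/∂x - ∂(4*y^2 - z^2)/∂y = -12*y
  coefficient of dx ∧ dz: ∂f_3/∂x - ∂f_1/∂z = ∂(x*y + y^2 - 1)/∂x - ∂(4*y^2 - z^2)/∂z = y + 2*z
  coefficient of dy ∧ dz: ∂f_3/∂y - ∂f_2/∂z = ∂(x*y + y^2 - 1)/∂y - ∂(-4*x*y)/∂z = x + 2*y
Assembling: d(omega) = (-12*y) dx ∧ dy + (y + 2*z) dx ∧ dz + (x + 2*y) dy ∧ dz.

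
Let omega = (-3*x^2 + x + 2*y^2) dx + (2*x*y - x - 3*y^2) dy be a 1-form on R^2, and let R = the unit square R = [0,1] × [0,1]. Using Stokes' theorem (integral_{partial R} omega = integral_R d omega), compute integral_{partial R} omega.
integral_(partial R) omega = -2

Stokes: integral_partial_R omega = integral_R d omega with d omega = (∂Q/∂x - ∂P/∂y) dx ∧ dy.
  ∂Q/∂x = 2*y - 1
  ∂P/∂y = 4*y
  integrand = ∂Q/∂x - ∂P/∂y = -2*y - 1.
Integrating over R: integral_0^1 integral_0^1 (-2*y - 1) dx dy = -2.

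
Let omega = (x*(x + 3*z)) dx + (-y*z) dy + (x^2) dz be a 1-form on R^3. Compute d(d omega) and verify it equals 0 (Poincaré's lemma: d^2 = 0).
d(d omega) = 0

Step 1: d omega = sum_{i<j} (∂f_j/∂x_i - ∂f_i/∂x_j) dx_i ∧ dx_j:
  coeff of dx ∧ dy: 0
  coeff of dx ∧ dz: -x
  coeff of dy ∧ dz: y
Step 2: Apply d again to each 2-form coefficient. The only possible 3-form in R^3 is dx ∧ dy ∧ dz, with coefficient
  ∂(coeff of dy∧dz)/∂x - ∂(coeff of dx∧dz)/∂y + ∂(coeff of dx∧dy)/∂z
  = ∂/∂x (y) - ∂/∂y (-x) + ∂/∂z (0).
Each of these terms simplifies to sums of mixed partials that cancel in pairs. The result is 0 (by equality of mixed partials for smooth functions — Schwarz / Clairaut).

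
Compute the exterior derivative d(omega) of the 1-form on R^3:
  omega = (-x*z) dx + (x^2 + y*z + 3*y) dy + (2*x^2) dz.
d(omega) = (2*x) dx ∧ dy + (5*x) dx ∧ dz + (-y) dy ∧ dz

For a 1-form omega = sum_i f_i dx_i, the exterior derivative is
  d(omega) = sum_{i < j} (∂f_j/∂x_i - ∂f_i/∂x_j) dx_i ∧ dx_j.
  coefficient of dx ∧ dy: ∂f_2/∂x - ∂f_1/∂y = ∂(x^2 + y*z + 3*y)/∂x - ∂(-x*z)/∂y = 2*x
  coefficient of dx ∧ dz: ∂f_3/∂x - ∂f_1/∂z = ∂(2*x^2)/∂x - ∂(-x*z)/∂z = 5*x
  coefficient of dy ∧ dz: ∂f_3/∂y - ∂f_2/∂z = ∂(2*x^2)/∂y - ∂(x^2 + y*z + 3*y)/∂z = -y
Assembling: d(omega) = (2*x) dx ∧ dy + (5*x) dx ∧ dz + (-y) dy ∧ dz.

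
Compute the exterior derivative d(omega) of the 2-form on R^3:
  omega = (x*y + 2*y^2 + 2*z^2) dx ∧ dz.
d(omega) = (-x - 4*y) dx ∧ dy ∧ dz

For a 2-form omega = sum_{i<j} g_{ij} dx_i ∧ dx_j, the exterior derivative is
  d(omega) = sum_{i<j} d(g_{ij}) ∧ dx_i ∧ dx_j = sum_{i<j, k} (∂g_{ij}/∂x_k) dx_k ∧ dx_i ∧ dx_j.
Expand each term, using dx_k ∧ dx_i ∧ dx_j = sgn(permutation) dx_{(a)} ∧ dx_{(b)} ∧ dx_{(c)} with (a < b < c) sorted:
  d(x*y + 2*y^2 + 2*z^2) includes (∂/∂y)(x*y + 2*y^2 + 2*z^2) dy = (x + 4*y) dy, which multiplied by dx ∧ dz gives (-x - 4*y) dx ∧ dy ∧ dz
Collecting like 3-forms: d(omega) = (-x - 4*y) dx ∧ dy ∧ dz.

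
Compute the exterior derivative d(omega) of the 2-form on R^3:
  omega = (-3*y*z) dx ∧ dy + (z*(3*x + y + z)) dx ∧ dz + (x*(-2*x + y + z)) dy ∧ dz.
d(omega) = (-4*x - 2*y) dx ∧ dy ∧ dz

For a 2-form omega = sum_{i<j} g_{ij} dx_i ∧ dx_j, the exterior derivative is
  d(omega) = sum_{i<j} d(g_{ij}) ∧ dx_i ∧ dx_j = sum_{i<j, k} (∂g_{ij}/∂x_k) dx_k ∧ dx_i ∧ dx_j.
Expand each term, using dx_k ∧ dx_i ∧ dx_j = sgn(permutation) dx_{(a)} ∧ dx_{(b)} ∧ dx_{(c)} with (a < b < c) sorted:
  d(-3*y*z) includes (∂/∂z)(-3*y*z) dz = (-3*y) dz, which multiplied by dx ∧ dy gives (-3*y) dx ∧ dy ∧ dz
  d(z*(3*x + y + z)) includes (∂/∂y)(z*(3*x + y + z)) dy = (z) dy, which multiplied by dx ∧ dz gives (-z) dx ∧ dy ∧ dz
  d(x*(-2*x + y + z)) includes (∂/∂x)(x*(-2*x + y + z)) dx = (-4*x + y + z) dx, which multiplied by dy ∧ dz gives (-4*x + y + z) dx ∧ dy ∧ dz
Collecting like 3-forms: d(omega) = (-4*x - 2*y) dx ∧ dy ∧ dz.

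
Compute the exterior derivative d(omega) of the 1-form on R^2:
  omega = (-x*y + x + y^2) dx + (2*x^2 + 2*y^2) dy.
d(omega) = (5*x - 2*y) dx ∧ dy

For a 1-form omega = sum_i f_i dx_i, the exterior derivative is
  d(omega) = sum_{i < j} (∂f_j/∂x_i - ∂f_i/∂x_j) dx_i ∧ dx_j.
  coefficient of dx ∧ dy: ∂f_2/∂x - ∂f_1/∂y = ∂(2*x^2 + 2*y^2)/∂x - ∂(-x*y + x + y^2)/∂y = 5*x - 2*y
Assembling: d(omega) = (5*x - 2*y) dx ∧ dy.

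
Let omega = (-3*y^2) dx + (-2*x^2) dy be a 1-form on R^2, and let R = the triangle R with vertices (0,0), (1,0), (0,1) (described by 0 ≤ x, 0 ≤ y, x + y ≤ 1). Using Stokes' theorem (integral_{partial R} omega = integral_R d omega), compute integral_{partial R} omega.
integral_(partial R) omega = 1/3

Stokes: integral_partial_R omega = integral_R d omega with d omega = (∂Q/∂x - ∂P/∂y) dx ∧ dy.
  ∂Q/∂x = -4*x
  ∂P/∂y = -6*y
  integrand = ∂Q/∂x - ∂P/∂y = -4*x + 6*y.
Integrating over R: integral_0^1 integral_0^{1-x} (-4*x + 6*y) dy dx = 1/3.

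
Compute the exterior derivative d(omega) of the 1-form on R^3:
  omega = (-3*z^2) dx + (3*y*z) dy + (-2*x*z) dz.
d(omega) = (4*z) dx ∧ dz + (-3*y) dy ∧ dz

For a 1-form omega = sum_i f_i dx_i, the exterior derivative is
  d(omega) = sum_{i < j} (∂f_j/∂x_i - ∂f_i/∂x_j) dx_i ∧ dx_j.
  coefficient of dx ∧ dz: ∂f_3/∂x - ∂f_1/∂z = ∂(-2*x*z)/∂x - ∂(-3*z^2)/∂z = 4*z
  coefficient of dy ∧ dz: ∂f_3/∂y - ∂f_2/∂z = ∂(-2*x*z)/∂y - ∂(3*y*z)/∂z = -3*y
Assembling: d(omega) = (4*z) dx ∧ dz + (-3*y) dy ∧ dz.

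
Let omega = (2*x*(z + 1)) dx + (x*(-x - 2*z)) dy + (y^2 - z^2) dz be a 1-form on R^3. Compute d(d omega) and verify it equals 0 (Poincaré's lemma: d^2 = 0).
d(d omega) = 0

Step 1: d omega = sum_{i<j} (∂f_j/∂x_i - ∂f_i/∂x_j) dx_i ∧ dx_j:
  coeff of dx ∧ dy: -2*x - 2*z
  coeff of dx ∧ dz: -2*x
  coeff of dy ∧ dz: 2*x + 2*y
Step 2: Apply d again to each 2-form coefficient. The only possible 3-form in R^3 is dx ∧ dy ∧ dz, with coefficient
  ∂(coeff of dy∧dz)/∂x - ∂(coeff of dx∧dz)/∂y + ∂(coeff of dx∧dy)/∂z
  = ∂/∂x (2*x + 2*y) - ∂/∂y (-2*x) + ∂/∂z (-2*x - 2*z).
Each of these terms simplifies to sums of mixed partials that cancel in pairs. The result is 0 (by equality of mixed partials for smooth functions — Schwarz / Clairaut).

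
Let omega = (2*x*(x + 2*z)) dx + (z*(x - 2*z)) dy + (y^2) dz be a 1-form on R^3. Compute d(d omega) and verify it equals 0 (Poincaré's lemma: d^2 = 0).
d(d omega) = 0

Step 1: d omega = sum_{i<j} (∂f_j/∂x_i - ∂f_i/∂x_j) dx_i ∧ dx_j:
  coeff of dx ∧ dy: z
  coeff of dx ∧ dz: -4*x
  coeff of dy ∧ dz: -x + 2*y + 4*z
Step 2: Apply d again to each 2-form coefficient. The only possible 3-form in R^3 is dx ∧ dy ∧ dz, with coefficient
  ∂(coeff of dy∧dz)/∂x - ∂(coeff of dx∧dz)/∂y + ∂(coeff of dx∧dy)/∂z
  = ∂/∂x (-x + 2*y + 4*z) - ∂/∂y (-4*x) + ∂/∂z (z).
Each of these terms simplifies to sums of mixed partials that cancel in pairs. The result is 0 (by equality of mixed partials for smooth functions — Schwarz / Clairaut).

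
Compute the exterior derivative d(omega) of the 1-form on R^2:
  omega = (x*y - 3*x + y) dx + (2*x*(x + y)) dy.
d(omega) = (3*x + 2*y - 1) dx ∧ dy

For a 1-form omega = sum_i f_i dx_i, the exterior derivative is
  d(omega) = sum_{i < j} (∂f_j/∂x_i - ∂f_i/∂x_j) dx_i ∧ dx_j.
  coefficient of dx ∧ dy: ∂f_2/∂x - ∂f_1/∂y = ∂(2*x*(x + y))/∂x - ∂(x*y - 3*x + y)/∂y = 3*x + 2*y - 1
Assembling: d(omega) = (3*x + 2*y - 1) dx ∧ dy.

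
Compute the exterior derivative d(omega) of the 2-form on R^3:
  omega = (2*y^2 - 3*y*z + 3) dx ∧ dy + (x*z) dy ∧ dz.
d(omega) = (-3*y + z) dx ∧ dy ∧ dz

For a 2-form omega = sum_{i<j} g_{ij} dx_i ∧ dx_j, the exterior derivative is
  d(omega) = sum_{i<j} d(g_{ij}) ∧ dx_i ∧ dx_j = sum_{i<j, k} (∂g_{ij}/∂x_k) dx_k ∧ dx_i ∧ dx_j.
Expand each term, using dx_k ∧ dx_i ∧ dx_j = sgn(permutation) dx_{(a)} ∧ dx_{(b)} ∧ dx_{(c)} with (a < b < c) sorted:
  d(2*y^2 - 3*y*z + 3) includes (∂/∂z)(2*y^2 - 3*y*z + 3) dz = (-3*y) dz, which multiplied by dx ∧ dy gives (-3*y) dx ∧ dy ∧ dz
  d(x*z) includes (∂/∂x)(x*z) dx = (z) dx, which multiplied by dy ∧ dz gives (z) dx ∧ dy ∧ dz
Collecting like 3-forms: d(omega) = (-3*y + z) dx ∧ dy ∧ dz.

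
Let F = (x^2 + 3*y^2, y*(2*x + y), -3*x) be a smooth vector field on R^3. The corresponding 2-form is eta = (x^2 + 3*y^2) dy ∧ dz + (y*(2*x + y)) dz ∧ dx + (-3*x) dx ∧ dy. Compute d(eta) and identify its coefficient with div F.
d(eta) = (4*x + 2*y) dx ∧ dy ∧ dz; div F = 4*x + 2*y

For a 2-form in R^3 of the form above, applying d gives a 3-form with coefficient ∂P/∂x + ∂Q/∂y + ∂R/∂z:
  ∂P/∂x = 2*x
  ∂Q/∂y = 2*x + 2*y
  ∂R/∂z = 0
Sum = 4*x + 2*y, which is exactly div F.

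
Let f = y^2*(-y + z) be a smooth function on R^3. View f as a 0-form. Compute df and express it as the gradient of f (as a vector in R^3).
df = (0) dx + (y*(-3*y + 2*z)) dy + (y^2) dz; grad f = (0, y*(-3*y + 2*z), y^2)

For a 0-form f, d f = (∂f/∂x) dx + (∂f/∂y) dy + (∂f/∂z) dz. The components of the vector representation are exactly the entries of grad f in Cartesian coordinates:
  ∂f/∂x = 0
  ∂f/∂y = y*(-3*y + 2*z)
  ∂f/∂z = y^2.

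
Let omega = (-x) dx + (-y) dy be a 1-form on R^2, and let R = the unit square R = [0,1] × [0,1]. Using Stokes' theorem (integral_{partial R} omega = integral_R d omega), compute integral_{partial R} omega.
integral_(partial R) omega = 0

Stokes: integral_partial_R omega = integral_R d omega with d omega = (∂Q/∂x - ∂P/∂y) dx ∧ dy.
  ∂Q/∂x = 0
  ∂P/∂y = 0
  integrand = ∂Q/∂x - ∂P/∂y = 0.
Integrating over R: integral_0^1 integral_0^1 (0) dx dy = 0.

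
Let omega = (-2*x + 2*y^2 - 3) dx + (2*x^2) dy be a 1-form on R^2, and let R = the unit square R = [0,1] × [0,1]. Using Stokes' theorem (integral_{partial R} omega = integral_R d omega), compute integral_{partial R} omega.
integral_(partial R) omega = 0

Stokes: integral_partial_R omega = integral_R d omega with d omega = (∂Q/∂x - ∂P/∂y) dx ∧ dy.
  ∂Q/∂x = 4*x
  ∂P/∂y = 4*y
  integrand = ∂Q/∂x - ∂P/∂y = 4*x - 4*y.
Integrating over R: integral_0^1 integral_0^1 (4*x - 4*y) dx dy = 0.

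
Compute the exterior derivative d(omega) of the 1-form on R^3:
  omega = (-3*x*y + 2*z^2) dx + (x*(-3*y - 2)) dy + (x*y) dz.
d(omega) = (3*x - 3*y - 2) dx ∧ dy + (y - 4*z) dx ∧ dz + (x) dy ∧ dz

For a 1-form omega = sum_i f_i dx_i, the exterior derivative is
  d(omega) = sum_{i < j} (∂f_j/∂x_i - ∂f_i/∂x_j) dx_i ∧ dx_j.
  coefficient of dx ∧ dy: ∂f_2/∂x - ∂f_1/∂y = ∂(x*(-3*y - 2))/∂x - ∂(-3*x*y + 2*z^2)/∂y = 3*x - 3*y - 2
  coefficient of dx ∧ dz: ∂f_3/∂x - ∂f_1/∂z = ∂(x*y)/∂x - ∂(-3*x*y + 2*z^2)/∂z = y - 4*z
  coefficient of dy ∧ dz: ∂f_3/∂y - ∂f_2/∂z = ∂(x*y)/∂y - ∂(x*(-3*y - 2))/∂z = x
Assembling: d(omega) = (3*x - 3*y - 2) dx ∧ dy + (y - 4*z) dx ∧ dz + (x) dy ∧ dz.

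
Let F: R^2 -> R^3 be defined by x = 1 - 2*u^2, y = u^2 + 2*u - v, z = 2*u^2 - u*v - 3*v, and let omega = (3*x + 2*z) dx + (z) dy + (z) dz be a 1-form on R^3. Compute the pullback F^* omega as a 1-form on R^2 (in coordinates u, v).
F^* omega = (20*u^3 + 4*u^2 + u*v^2 + 4*u*v - 12*u + 3*v^2 - 6*v) du + (-2*u^3 + u^2*v - 8*u^2 + 7*u*v + 12*v) dv

Using F^*(f dg) = (f ∘ F) d(g ∘ F), substitute each coordinate x_i by F_i(u, v) in f_i, and replace dx_i by d F_i = (∂F_i/∂u) du + (∂F_i/∂v) dv.
  For the x component: f_1(F) = -2*u^2 - 2*u*v - 6*v + 3; d F_1 = (-4*u) du + (0) dv
  For the y component: f_2(F) = 2*u^2 - u*v - 3*v; d F_2 = (2*u + 2) du + (-1) dv
  For the z component: f_3(F) = 2*u^2 - u*v - 3*v; d F_3 = (4*u - v) du + (-u - 3) dv
Combining and collecting du, dv coefficients:
  coeff of du: 20*u^3 + 4*u^2 + u*v^2 + 4*u*v - 12*u + 3*v^2 - 6*v
  coeff of dv: -2*u^3 + u^2*v - 8*u^2 + 7*u*v + 12*v
F^* omega = (20*u^3 + 4*u^2 + u*v^2 + 4*u*v - 12*u + 3*v^2 - 6*v) du + (-2*u^3 + u^2*v - 8*u^2 + 7*u*v + 12*v) dv.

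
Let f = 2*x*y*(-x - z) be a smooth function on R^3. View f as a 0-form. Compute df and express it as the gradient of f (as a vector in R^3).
df = (2*y*(-2*x - z)) dx + (2*x*(-x - z)) dy + (-2*x*y) dz; grad f = (2*y*(-2*x - z), 2*x*(-x - z), -2*x*y)

For a 0-form f, d f = (∂f/∂x) dx + (∂f/∂y) dy + (∂f/∂z) dz. The components of the vector representation are exactly the entries of grad f in Cartesian coordinates:
  ∂f/∂x = 2*y*(-2*x - z)
  ∂f/∂y = 2*x*(-x - z)
  ∂f/∂z = -2*x*y.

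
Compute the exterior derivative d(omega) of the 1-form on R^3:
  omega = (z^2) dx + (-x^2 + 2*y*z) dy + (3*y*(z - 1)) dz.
d(omega) = (-2*x) dx ∧ dy + (-2*z) dx ∧ dz + (-2*y + 3*z - 3) dy ∧ dz

For a 1-form omega = sum_i f_i dx_i, the exterior derivative is
  d(omega) = sum_{i < j} (∂f_j/∂x_i - ∂f_i/∂x_j) dx_i ∧ dx_j.
  coefficient of dx ∧ dy: ∂f_2/∂x - ∂f_1/∂y = ∂(-x^2 + 2*y*z)/∂x - ∂(z^2)/∂y = -2*x
  coefficient of dx ∧ dz: ∂f_3/∂x - ∂f_1/∂z = ∂(3*y*(z - 1))/∂x - ∂(z^2)/∂z = -2*z
  coefficient of dy ∧ dz: ∂f_3/∂y - ∂f_2/∂z = ∂(3*y*(z - 1))/∂y - ∂(-x^2 + 2*y*z)/∂z = -2*y + 3*z - 3
Assembling: d(omega) = (-2*x) dx ∧ dy + (-2*z) dx ∧ dz + (-2*y + 3*z - 3) dy ∧ dz.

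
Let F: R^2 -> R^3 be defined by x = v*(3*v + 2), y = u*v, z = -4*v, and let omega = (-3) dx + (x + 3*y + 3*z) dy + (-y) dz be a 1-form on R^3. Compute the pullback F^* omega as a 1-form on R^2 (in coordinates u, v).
F^* omega = (v^2*(3*u + 3*v - 10)) du + (3*u^2*v + 3*u*v^2 - 6*u*v - 18*v - 6) dv

Using F^*(f dg) = (f ∘ F) d(g ∘ F), substitute each coordinate x_i by F_i(u, v) in f_i, and replace dx_i by d F_i = (∂F_i/∂u) du + (∂F_i/∂v) dv.
  For the x component: f_1(F) = -3; d F_1 = (0) du + (6*v + 2) dv
  For the y component: f_2(F) = v*(3*u + 3*v - 10); d F_2 = (v) du + (u) dv
  For the z component: f_3(F) = -u*v; d F_3 = (0) du + (-4) dv
Combining and collecting du, dv coefficients:
  coeff of du: v^2*(3*u + 3*v - 10)
  coeff of dv: 3*u^2*v + 3*u*v^2 - 6*u*v - 18*v - 6
F^* omega = (v^2*(3*u + 3*v - 10)) du + (3*u^2*v + 3*u*v^2 - 6*u*v - 18*v - 6) dv.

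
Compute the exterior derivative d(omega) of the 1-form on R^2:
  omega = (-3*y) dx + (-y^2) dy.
d(omega) = (3) dx ∧ dy

For a 1-form omega = sum_i f_i dx_i, the exterior derivative is
  d(omega) = sum_{i < j} (∂f_j/∂x_i - ∂f_i/∂x_j) dx_i ∧ dx_j.
  coefficient of dx ∧ dy: ∂f_2/∂x - ∂f_1/∂y = ∂(-y^2)/∂x - ∂(-3*y)/∂y = 3
Assembling: d(omega) = (3) dx ∧ dy.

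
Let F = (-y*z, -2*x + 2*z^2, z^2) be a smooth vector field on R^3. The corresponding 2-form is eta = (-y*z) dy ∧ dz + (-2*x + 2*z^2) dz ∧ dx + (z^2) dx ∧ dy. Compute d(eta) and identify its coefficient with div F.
d(eta) = (2*z) dx ∧ dy ∧ dz; div F = 2*z

For a 2-form in R^3 of the form above, applying d gives a 3-form with coefficient ∂P/∂x + ∂Q/∂y + ∂R/∂z:
  ∂P/∂x = 0
  ∂Q/∂y = 0
  ∂R/∂z = 2*z
Sum = 2*z, which is exactly div F.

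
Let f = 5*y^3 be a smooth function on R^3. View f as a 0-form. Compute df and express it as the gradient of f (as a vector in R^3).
df = (0) dx + (15*y^2) dy + (0) dz; grad f = (0, 15*y^2, 0)

For a 0-form f, d f = (∂f/∂x) dx + (∂f/∂y) dy + (∂f/∂z) dz. The components of the vector representation are exactly the entries of grad f in Cartesian coordinates:
  ∂f/∂x = 0
  ∂f/∂y = 15*y^2
  ∂f/∂z = 0.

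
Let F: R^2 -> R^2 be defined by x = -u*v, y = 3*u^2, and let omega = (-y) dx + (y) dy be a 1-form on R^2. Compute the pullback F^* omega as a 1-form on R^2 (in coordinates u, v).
F^* omega = (3*u^2*(6*u + v)) du + (3*u^3) dv

Using F^*(f dg) = (f ∘ F) d(g ∘ F), substitute each coordinate x_i by F_i(u, v) in f_i, and replace dx_i by d F_i = (∂F_i/∂u) du + (∂F_i/∂v) dv.
  For the x component: f_1(F) = -3*u^2; d F_1 = (-v) du + (-u) dv
  For the y component: f_2(F) = 3*u^2; d F_2 = (6*u) du + (0) dv
Combining and collecting du, dv coefficients:
  coeff of du: 3*u^2*(6*u + v)
  coeff of dv: 3*u^3
F^* omega = (3*u^2*(6*u + v)) du + (3*u^3) dv.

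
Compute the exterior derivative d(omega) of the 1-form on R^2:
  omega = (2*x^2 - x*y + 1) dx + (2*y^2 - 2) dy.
d(omega) = (x) dx ∧ dy

For a 1-form omega = sum_i f_i dx_i, the exterior derivative is
  d(omega) = sum_{i < j} (∂f_j/∂x_i - ∂f_i/∂x_j) dx_i ∧ dx_j.
  coefficient of dx ∧ dy: ∂f_2/∂x - ∂f_1/∂y = ∂(2*y^2 - 2)/∂x - ∂(2*x^2 - x*y + 1)/∂y = x
Assembling: d(omega) = (x) dx ∧ dy.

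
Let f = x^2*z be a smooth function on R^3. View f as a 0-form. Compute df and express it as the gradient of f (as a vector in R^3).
df = (2*x*z) dx + (0) dy + (x^2) dz; grad f = (2*x*z, 0, x^2)

For a 0-form f, d f = (∂f/∂x) dx + (∂f/∂y) dy + (∂f/∂z) dz. The components of the vector representation are exactly the entries of grad f in Cartesian coordinates:
  ∂f/∂x = 2*x*z
  ∂f/∂y = 0
  ∂f/∂z = x^2.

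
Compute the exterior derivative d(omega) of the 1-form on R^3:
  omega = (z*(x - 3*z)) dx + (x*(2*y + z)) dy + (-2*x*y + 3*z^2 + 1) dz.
d(omega) = (2*y + z) dx ∧ dy + (-x - 2*y + 6*z) dx ∧ dz + (-3*x) dy ∧ dz

For a 1-form omega = sum_i f_i dx_i, the exterior derivative is
  d(omega) = sum_{i < j} (∂f_j/∂x_i - ∂f_i/∂x_j) dx_i ∧ dx_j.
  coefficient of dx ∧ dy: ∂f_2/∂x - ∂f_1/∂y = ∂(x*(2*y + z))/∂x - ∂(z*(x - 3*z))/∂y = 2*y + z
  coefficient of dx ∧ dz: ∂f_3/∂x - ∂f_1/∂z = ∂(-2*x*y + 3*z^2 + 1)/∂x - ∂(z*(x - 3*z))/∂z = -x - 2*y + 6*z
  coefficient of dy ∧ dz: ∂f_3/∂y - ∂f_2/∂z = ∂(-2*x*y + 3*z^2 + 1)/∂y - ∂(x*(2*y + z))/∂z = -3*x
Assembling: d(omega) = (2*y + z) dx ∧ dy + (-x - 2*y + 6*z) dx ∧ dz + (-3*x) dy ∧ dz.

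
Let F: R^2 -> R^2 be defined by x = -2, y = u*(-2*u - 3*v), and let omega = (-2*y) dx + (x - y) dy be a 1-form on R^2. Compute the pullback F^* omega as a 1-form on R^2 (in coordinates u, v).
F^* omega = (-8*u^3 - 18*u^2*v - 9*u*v^2 + 8*u + 6*v) du + (3*u*(-2*u^2 - 3*u*v + 2)) dv

Using F^*(f dg) = (f ∘ F) d(g ∘ F), substitute each coordinate x_i by F_i(u, v) in f_i, and replace dx_i by d F_i = (∂F_i/∂u) du + (∂F_i/∂v) dv.
  For the x component: f_1(F) = 2*u*(2*u + 3*v); d F_1 = (0) du + (0) dv
  For the y component: f_2(F) = 2*u^2 + 3*u*v - 2; d F_2 = (-4*u - 3*v) du + (-3*u) dv
Combining and collecting du, dv coefficients:
  coeff of du: -8*u^3 - 18*u^2*v - 9*u*v^2 + 8*u + 6*v
  coeff of dv: 3*u*(-2*u^2 - 3*u*v + 2)
F^* omega = (-8*u^3 - 18*u^2*v - 9*u*v^2 + 8*u + 6*v) du + (3*u*(-2*u^2 - 3*u*v + 2)) dv.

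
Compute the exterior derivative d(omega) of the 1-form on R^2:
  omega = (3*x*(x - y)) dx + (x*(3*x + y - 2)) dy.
d(omega) = (9*x + y - 2) dx ∧ dy

For a 1-form omega = sum_i f_i dx_i, the exterior derivative is
  d(omega) = sum_{i < j} (∂f_j/∂x_i - ∂f_i/∂x_j) dx_i ∧ dx_j.
  coefficient of dx ∧ dy: ∂f_2/∂x - ∂f_1/∂y = ∂(x*(3*x + y - 2))/∂x - ∂(3*x*(x - y))/∂y = 9*x + y - 2
Assembling: d(omega) = (9*x + y - 2) dx ∧ dy.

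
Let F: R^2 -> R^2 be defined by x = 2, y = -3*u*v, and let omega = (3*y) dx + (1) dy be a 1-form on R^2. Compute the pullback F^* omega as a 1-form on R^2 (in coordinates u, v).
F^* omega = (-3*v) du + (-3*u) dv

Using F^*(f dg) = (f ∘ F) d(g ∘ F), substitute each coordinate x_i by F_i(u, v) in f_i, and replace dx_i by d F_i = (∂F_i/∂u) du + (∂F_i/∂v) dv.
  For the x component: f_1(F) = -9*u*v; d F_1 = (0) du + (0) dv
  For the y component: f_2(F) = 1; d F_2 = (-3*v) du + (-3*u) dv
Combining and collecting du, dv coefficients:
  coeff of du: -3*v
  coeff of dv: -3*u
F^* omega = (-3*v) du + (-3*u) dv.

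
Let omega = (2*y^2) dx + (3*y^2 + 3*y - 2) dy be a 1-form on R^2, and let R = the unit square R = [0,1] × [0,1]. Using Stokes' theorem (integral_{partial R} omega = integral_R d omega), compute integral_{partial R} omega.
integral_(partial R) omega = -2

Stokes: integral_partial_R omega = integral_R d omega with d omega = (∂Q/∂x - ∂P/∂y) dx ∧ dy.
  ∂Q/∂x = 0
  ∂P/∂y = 4*y
  integrand = ∂Q/∂x - ∂P/∂y = -4*y.
Integrating over R: integral_0^1 integral_0^1 (-4*y) dx dy = -2.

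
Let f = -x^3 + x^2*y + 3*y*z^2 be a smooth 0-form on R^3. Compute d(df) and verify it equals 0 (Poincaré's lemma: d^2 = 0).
d(df) = 0

Step 1: df = sum_i (∂f/∂x_i) dx_i = (x*(-3*x + 2*y)) dx + (x^2 + 3*z^2) dy + (6*y*z) dz.
Step 2: Apply d again. Using the 1-form formula, the coefficient of dx ∧ dy in d(df) is ∂^2 f/∂x ∂y - ∂^2 f/∂y ∂x = (2*x) - (2*x) = 0 (equality of mixed partials for smooth f).
Similarly for dx ∧ dz and dy ∧ dz — all coefficients vanish. So d(df) = 0.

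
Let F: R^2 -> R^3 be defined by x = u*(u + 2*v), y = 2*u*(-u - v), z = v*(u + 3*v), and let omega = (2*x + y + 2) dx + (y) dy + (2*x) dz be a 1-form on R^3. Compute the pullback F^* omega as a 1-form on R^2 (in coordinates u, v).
F^* omega = (8*u^3 + 18*u^2*v + 12*u*v^2 + 4*u + 4*v) du + (2*u*(3*u^2 + 12*u*v + 12*v^2 + 2)) dv

Using F^*(f dg) = (f ∘ F) d(g ∘ F), substitute each coordinate x_i by F_i(u, v) in f_i, and replace dx_i by d F_i = (∂F_i/∂u) du + (∂F_i/∂v) dv.
  For the x component: f_1(F) = 2*u*v + 2; d F_1 = (2*u + 2*v) du + (2*u) dv
  For the y component: f_2(F) = 2*u*(-u - v); d F_2 = (-4*u - 2*v) du + (-2*u) dv
  For the z component: f_3(F) = 2*u*(u + 2*v); d F_3 = (v) du + (u + 6*v) dv
Combining and collecting du, dv coefficients:
  coeff of du: 8*u^3 + 18*u^2*v + 12*u*v^2 + 4*u + 4*v
  coeff of dv: 2*u*(3*u^2 + 12*u*v + 12*v^2 + 2)
F^* omega = (8*u^3 + 18*u^2*v + 12*u*v^2 + 4*u + 4*v) du + (2*u*(3*u^2 + 12*u*v + 12*v^2 + 2)) dv.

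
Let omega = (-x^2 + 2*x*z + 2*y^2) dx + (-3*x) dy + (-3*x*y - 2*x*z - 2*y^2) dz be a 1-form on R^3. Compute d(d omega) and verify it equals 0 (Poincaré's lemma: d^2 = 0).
d(d omega) = 0

Step 1: d omega = sum_{i<j} (∂f_j/∂x_i - ∂f_i/∂x_j) dx_i ∧ dx_j:
  coeff of dx ∧ dy: -4*y - 3
  coeff of dx ∧ dz: -2*x - 3*y - 2*z
  coeff of dy ∧ dz: -3*x - 4*y
Step 2: Apply d again to each 2-form coefficient. The only possible 3-form in R^3 is dx ∧ dy ∧ dz, with coefficient
  ∂(coeff of dy∧dz)/∂x - ∂(coeff of dx∧dz)/∂y + ∂(coeff of dx∧dy)/∂z
  = ∂/∂x (-3*x - 4*y) - ∂/∂y (-2*x - 3*y - 2*z) + ∂/∂z (-4*y - 3).
Each of these terms simplifies to sums of mixed partials that cancel in pairs. The result is 0 (by equality of mixed partials for smooth functions — Schwarz / Clairaut).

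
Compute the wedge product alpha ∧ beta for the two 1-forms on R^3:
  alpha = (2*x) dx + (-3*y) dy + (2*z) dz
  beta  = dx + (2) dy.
alpha ∧ beta = (4*x + 3*y) dx ∧ dy + (-2*z) dx ∧ dz + (-4*z) dy ∧ dz

Distribute the wedge, using dx_i ∧ dx_j = -dx_j ∧ dx_i and dx_i ∧ dx_i = 0. For each pair (i, j) with i < j, the coefficient of dx_i ∧ dx_j in alpha ∧ beta is (alpha_i * beta_j - alpha_j * beta_i). Collecting: alpha ∧ beta = (4*x + 3*y) dx ∧ dy + (-2*z) dx ∧ dz + (-4*z) dy ∧ dz.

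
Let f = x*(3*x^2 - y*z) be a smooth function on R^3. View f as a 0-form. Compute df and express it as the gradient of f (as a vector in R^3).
df = (9*x^2 - y*z) dx + (-x*z) dy + (-x*y) dz; grad f = (9*x^2 - y*z, -x*z, -x*y)

For a 0-form f, d f = (∂f/∂x) dx + (∂f/∂y) dy + (∂f/∂z) dz. The components of the vector representation are exactly the entries of grad f in Cartesian coordinates:
  ∂f/∂x = 9*x^2 - y*z
  ∂f/∂y = -x*z
  ∂f/∂z = -x*y.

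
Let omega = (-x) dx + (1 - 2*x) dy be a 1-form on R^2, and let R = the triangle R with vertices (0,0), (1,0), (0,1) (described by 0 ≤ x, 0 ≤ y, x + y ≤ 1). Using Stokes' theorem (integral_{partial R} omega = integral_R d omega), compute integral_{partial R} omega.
integral_(partial R) omega = -1

Stokes: integral_partial_R omega = integral_R d omega with d omega = (∂Q/∂x - ∂P/∂y) dx ∧ dy.
  ∂Q/∂x = -2
  ∂P/∂y = 0
  integrand = ∂Q/∂x - ∂P/∂y = -2.
Integrating over R: integral_0^1 integral_0^{1-x} (-2) dy dx = -1.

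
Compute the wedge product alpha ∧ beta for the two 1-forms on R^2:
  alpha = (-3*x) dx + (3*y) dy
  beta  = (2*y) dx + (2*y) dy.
alpha ∧ beta = (-6*y*(x + y)) dx ∧ dy

Distribute the wedge, using dx_i ∧ dx_j = -dx_j ∧ dx_i and dx_i ∧ dx_i = 0. For each pair (i, j) with i < j, the coefficient of dx_i ∧ dx_j in alpha ∧ beta is (alpha_i * beta_j - alpha_j * beta_i). Collecting: alpha ∧ beta = (-6*y*(x + y)) dx ∧ dy.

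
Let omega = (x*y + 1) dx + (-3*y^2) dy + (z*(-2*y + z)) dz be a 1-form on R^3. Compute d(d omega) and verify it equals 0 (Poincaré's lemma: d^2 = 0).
d(d omega) = 0

Step 1: d omega = sum_{i<j} (∂f_j/∂x_i - ∂f_i/∂x_j) dx_i ∧ dx_j:
  coeff of dx ∧ dy: -x
  coeff of dx ∧ dz: 0
  coeff of dy ∧ dz: -2*z
Step 2: Apply d again to each 2-form coefficient. The only possible 3-form in R^3 is dx ∧ dy ∧ dz, with coefficient
  ∂(coeff of dy∧dz)/∂x - ∂(coeff of dx∧dz)/∂y + ∂(coeff of dx∧dy)/∂z
  = ∂/∂x (-2*z) - ∂/∂y (0) + ∂/∂z (-x).
Each of these terms simplifies to sums of mixed partials that cancel in pairs. The result is 0 (by equality of mixed partials for smooth functions — Schwarz / Clairaut).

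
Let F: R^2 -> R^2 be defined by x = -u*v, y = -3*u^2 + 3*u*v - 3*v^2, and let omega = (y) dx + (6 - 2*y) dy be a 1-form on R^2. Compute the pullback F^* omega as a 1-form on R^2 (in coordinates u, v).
F^* omega = (-36*u^3 + 57*u^2*v - 57*u*v^2 - 36*u + 21*v^3 + 18*v) du + (21*u^3 - 57*u^2*v + 57*u*v^2 + 18*u - 36*v^3 - 36*v) dv

Using F^*(f dg) = (f ∘ F) d(g ∘ F), substitute each coordinate x_i by F_i(u, v) in f_i, and replace dx_i by d F_i = (∂F_i/∂u) du + (∂F_i/∂v) dv.
  For the x component: f_1(F) = -3*u^2 + 3*u*v - 3*v^2; d F_1 = (-v) du + (-u) dv
  For the y component: f_2(F) = 6*u^2 - 6*u*v + 6*v^2 + 6; d F_2 = (-6*u + 3*v) du + (3*u - 6*v) dv
Combining and collecting du, dv coefficients:
  coeff of du: -36*u^3 + 57*u^2*v - 57*u*v^2 - 36*u + 21*v^3 + 18*v
  coeff of dv: 21*u^3 - 57*u^2*v + 57*u*v^2 + 18*u - 36*v^3 - 36*v
F^* omega = (-36*u^3 + 57*u^2*v - 57*u*v^2 - 36*u + 21*v^3 + 18*v) du + (21*u^3 - 57*u^2*v + 57*u*v^2 + 18*u - 36*v^3 - 36*v) dv.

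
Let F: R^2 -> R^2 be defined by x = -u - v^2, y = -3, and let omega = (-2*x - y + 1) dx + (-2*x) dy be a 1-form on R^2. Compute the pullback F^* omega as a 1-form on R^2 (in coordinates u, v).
F^* omega = (-2*u - 2*v^2 - 4) du + (4*v*(-u - v^2 - 2)) dv

Using F^*(f dg) = (f ∘ F) d(g ∘ F), substitute each coordinate x_i by F_i(u, v) in f_i, and replace dx_i by d F_i = (∂F_i/∂u) du + (∂F_i/∂v) dv.
  For the x component: f_1(F) = 2*u + 2*v^2 + 4; d F_1 = (-1) du + (-2*v) dv
  For the y component: f_2(F) = 2*u + 2*v^2; d F_2 = (0) du + (0) dv
Combining and collecting du, dv coefficients:
  coeff of du: -2*u - 2*v^2 - 4
  coeff of dv: 4*v*(-u - v^2 - 2)
F^* omega = (-2*u - 2*v^2 - 4) du + (4*v*(-u - v^2 - 2)) dv.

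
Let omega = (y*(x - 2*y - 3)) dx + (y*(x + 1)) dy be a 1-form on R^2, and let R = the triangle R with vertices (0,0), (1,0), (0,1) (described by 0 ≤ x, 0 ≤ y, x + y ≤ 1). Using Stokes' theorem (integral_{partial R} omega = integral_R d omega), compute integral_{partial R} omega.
integral_(partial R) omega = 13/6

Stokes: integral_partial_R omega = integral_R d omega with d omega = (∂Q/∂x - ∂P/∂y) dx ∧ dy.
  ∂Q/∂x = y
  ∂P/∂y = x - 4*y - 3
  integrand = ∂Q/∂x - ∂P/∂y = -x + 5*y + 3.
Integrating over R: integral_0^1 integral_0^{1-x} (-x + 5*y + 3) dy dx = 13/6.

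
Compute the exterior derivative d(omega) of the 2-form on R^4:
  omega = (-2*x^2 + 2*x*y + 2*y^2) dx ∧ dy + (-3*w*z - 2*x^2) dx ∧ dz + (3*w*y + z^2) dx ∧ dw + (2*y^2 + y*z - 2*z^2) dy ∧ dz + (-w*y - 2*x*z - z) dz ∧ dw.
d(omega) = (-7*z) dx ∧ dz ∧ dw + (-3*w) dx ∧ dy ∧ dw + (-w) dy ∧ dz ∧ dw

For a 2-form omega = sum_{i<j} g_{ij} dx_i ∧ dx_j, the exterior derivative is
  d(omega) = sum_{i<j} d(g_{ij}) ∧ dx_i ∧ dx_j = sum_{i<j, k} (∂g_{ij}/∂x_k) dx_k ∧ dx_i ∧ dx_j.
Expand each term, using dx_k ∧ dx_i ∧ dx_j = sgn(permutation) dx_{(a)} ∧ dx_{(b)} ∧ dx_{(c)} with (a < b < c) sorted:
  d(-3*w*z - 2*x^2) includes (∂/∂w)(-3*w*z - 2*x^2) dw = (-3*z) dw, which multiplied by dx ∧ dz gives (-3*z) dx ∧ dz ∧ dw
  d(3*w*y + z^2) includes (∂/∂y)(3*w*y + z^2) dy = (3*w) dy, which multiplied by dx ∧ dw gives (-3*w) dx ∧ dy ∧ dw
  d(3*w*y + z^2) includes (∂/∂z)(3*w*y + z^2) dz = (2*z) dz, which multiplied by dx ∧ dw gives (-2*z) dx ∧ dz ∧ dw
  d(-w*y - 2*x*z - z) includes (∂/∂x)(-w*y - 2*x*z - z) dx = (-2*z) dx, which multiplied by dz ∧ dw gives (-2*z) dx ∧ dz ∧ dw
  d(-w*y - 2*x*z - z) includes (∂/∂y)(-w*y - 2*x*z - z) dy = (-w) dy, which multiplied by dz ∧ dw gives (-w) dy ∧ dz ∧ dw
Collecting like 3-forms: d(omega) = (-7*z) dx ∧ dz ∧ dw + (-3*w) dx ∧ dy ∧ dw + (-w) dy ∧ dz ∧ dw.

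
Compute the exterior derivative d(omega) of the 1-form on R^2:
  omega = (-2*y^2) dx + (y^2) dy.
d(omega) = (4*y) dx ∧ dy

For a 1-form omega = sum_i f_i dx_i, the exterior derivative is
  d(omega) = sum_{i < j} (∂f_j/∂x_i - ∂f_i/∂x_j) dx_i ∧ dx_j.
  coefficient of dx ∧ dy: ∂f_2/∂x - ∂f_1/∂y = ∂(y^2)/∂x - ∂(-2*y^2)/∂y = 4*y
Assembling: d(omega) = (4*y) dx ∧ dy.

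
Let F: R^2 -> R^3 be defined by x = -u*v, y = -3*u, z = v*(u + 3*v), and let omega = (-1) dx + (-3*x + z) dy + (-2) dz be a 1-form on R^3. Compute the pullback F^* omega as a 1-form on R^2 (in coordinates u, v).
F^* omega = (v*(-12*u - 9*v - 1)) du + (-u - 12*v) dv

Using F^*(f dg) = (f ∘ F) d(g ∘ F), substitute each coordinate x_i by F_i(u, v) in f_i, and replace dx_i by d F_i = (∂F_i/∂u) du + (∂F_i/∂v) dv.
  For the x component: f_1(F) = -1; d F_1 = (-v) du + (-u) dv
  For the y component: f_2(F) = v*(4*u + 3*v); d F_2 = (-3) du + (0) dv
  For the z component: f_3(F) = -2; d F_3 = (v) du + (u + 6*v) dv
Combining and collecting du, dv coefficients:
  coeff of du: v*(-12*u - 9*v - 1)
  coeff of dv: -u - 12*v
F^* omega = (v*(-12*u - 9*v - 1)) du + (-u - 12*v) dv.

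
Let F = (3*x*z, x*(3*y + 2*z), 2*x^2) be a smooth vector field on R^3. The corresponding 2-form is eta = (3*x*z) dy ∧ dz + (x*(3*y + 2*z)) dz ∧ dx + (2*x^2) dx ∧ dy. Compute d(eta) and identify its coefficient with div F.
d(eta) = (3*x + 3*z) dx ∧ dy ∧ dz; div F = 3*x + 3*z

For a 2-form in R^3 of the form above, applying d gives a 3-form with coefficient ∂P/∂x + ∂Q/∂y + ∂R/∂z:
  ∂P/∂x = 3*z
  ∂Q/∂y = 3*x
  ∂R/∂z = 0
Sum = 3*x + 3*z, which is exactly div F.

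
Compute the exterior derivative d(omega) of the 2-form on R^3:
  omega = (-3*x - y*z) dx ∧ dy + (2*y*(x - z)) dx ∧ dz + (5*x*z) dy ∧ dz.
d(omega) = (-2*x - y + 7*z) dx ∧ dy ∧ dz

For a 2-form omega = sum_{i<j} g_{ij} dx_i ∧ dx_j, the exterior derivative is
  d(omega) = sum_{i<j} d(g_{ij}) ∧ dx_i ∧ dx_j = sum_{i<j, k} (∂g_{ij}/∂x_k) dx_k ∧ dx_i ∧ dx_j.
Expand each term, using dx_k ∧ dx_i ∧ dx_j = sgn(permutation) dx_{(a)} ∧ dx_{(b)} ∧ dx_{(c)} with (a < b < c) sorted:
  d(-3*x - y*z) includes (∂/∂z)(-3*x - y*z) dz = (-y) dz, which multiplied by dx ∧ dy gives (-y) dx ∧ dy ∧ dz
  d(2*y*(x - z)) includes (∂/∂y)(2*y*(x - z)) dy = (2*x - 2*z) dy, which multiplied by dx ∧ dz gives (-2*x + 2*z) dx ∧ dy ∧ dz
  d(5*x*z) includes (∂/∂x)(5*x*z) dx = (5*z) dx, which multiplied by dy ∧ dz gives (5*z) dx ∧ dy ∧ dz
Collecting like 3-forms: d(omega) = (-2*x - y + 7*z) dx ∧ dy ∧ dz.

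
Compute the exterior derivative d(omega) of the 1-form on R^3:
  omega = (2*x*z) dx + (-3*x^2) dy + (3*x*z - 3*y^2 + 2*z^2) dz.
d(omega) = (-6*x) dx ∧ dy + (-2*x + 3*z) dx ∧ dz + (-6*y) dy ∧ dz

For a 1-form omega = sum_i f_i dx_i, the exterior derivative is
  d(omega) = sum_{i < j} (∂f_j/∂x_i - ∂f_i/∂x_j) dx_i ∧ dx_j.
  coefficient of dx ∧ dy: ∂f_2/∂x - ∂f_1/∂y = ∂(-3*x^2)/∂x - ∂(2*x*z)/∂y = -6*x
  coefficient of dx ∧ dz: ∂f_3/∂x - ∂f_1/∂z = ∂(3*x*z - 3*y^2 + 2*z^2)/∂x - ∂(2*x*z)/∂z = -2*x + 3*z
  coefficient of dy ∧ dz: ∂f_3/∂y - ∂f_2/∂z = ∂(3*x*z - 3*y^2 + 2*z^2)/∂y - ∂(-3*x^2)/∂z = -6*y
Assembling: d(omega) = (-6*x) dx ∧ dy + (-2*x + 3*z) dx ∧ dz + (-6*y) dy ∧ dz.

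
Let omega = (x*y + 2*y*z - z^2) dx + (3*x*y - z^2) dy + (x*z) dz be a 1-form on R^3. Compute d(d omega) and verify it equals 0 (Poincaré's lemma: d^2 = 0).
d(d omega) = 0

Step 1: d omega = sum_{i<j} (∂f_j/∂x_i - ∂f_i/∂x_j) dx_i ∧ dx_j:
  coeff of dx ∧ dy: -x + 3*y - 2*z
  coeff of dx ∧ dz: -2*y + 3*z
  coeff of dy ∧ dz: 2*z
Step 2: Apply d again to each 2-form coefficient. The only possible 3-form in R^3 is dx ∧ dy ∧ dz, with coefficient
  ∂(coeff of dy∧dz)/∂x - ∂(coeff of dx∧dz)/∂y + ∂(coeff of dx∧dy)/∂z
  = ∂/∂x (2*z) - ∂/∂y (-2*y + 3*z) + ∂/∂z (-x + 3*y - 2*z).
Each of these terms simplifies to sums of mixed partials that cancel in pairs. The result is 0 (by equality of mixed partials for smooth functions — Schwarz / Clairaut).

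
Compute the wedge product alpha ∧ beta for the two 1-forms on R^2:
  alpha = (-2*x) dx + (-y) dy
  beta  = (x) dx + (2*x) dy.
alpha ∧ beta = (x*(-4*x + y)) dx ∧ dy

Distribute the wedge, using dx_i ∧ dx_j = -dx_j ∧ dx_i and dx_i ∧ dx_i = 0. For each pair (i, j) with i < j, the coefficient of dx_i ∧ dx_j in alpha ∧ beta is (alpha_i * beta_j - alpha_j * beta_i). Collecting: alpha ∧ beta = (x*(-4*x + y)) dx ∧ dy.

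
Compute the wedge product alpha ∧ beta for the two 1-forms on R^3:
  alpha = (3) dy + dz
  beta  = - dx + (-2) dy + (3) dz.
alpha ∧ beta = (3) dx ∧ dy + (11) dy ∧ dz + (1) dx ∧ dz

Distribute the wedge, using dx_i ∧ dx_j = -dx_j ∧ dx_i and dx_i ∧ dx_i = 0. For each pair (i, j) with i < j, the coefficient of dx_i ∧ dx_j in alpha ∧ beta is (alpha_i * beta_j - alpha_j * beta_i). Collecting: alpha ∧ beta = (3) dx ∧ dy + (11) dy ∧ dz + (1) dx ∧ dz.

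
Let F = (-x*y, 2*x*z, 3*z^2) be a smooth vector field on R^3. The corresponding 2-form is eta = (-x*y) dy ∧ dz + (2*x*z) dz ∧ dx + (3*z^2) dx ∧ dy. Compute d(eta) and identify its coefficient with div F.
d(eta) = (-y + 6*z) dx ∧ dy ∧ dz; div F = -y + 6*z

For a 2-form in R^3 of the form above, applying d gives a 3-form with coefficient ∂P/∂x + ∂Q/∂y + ∂R/∂z:
  ∂P/∂x = -y
  ∂Q/∂y = 0
  ∂R/∂z = 6*z
Sum = -y + 6*z, which is exactly div F.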